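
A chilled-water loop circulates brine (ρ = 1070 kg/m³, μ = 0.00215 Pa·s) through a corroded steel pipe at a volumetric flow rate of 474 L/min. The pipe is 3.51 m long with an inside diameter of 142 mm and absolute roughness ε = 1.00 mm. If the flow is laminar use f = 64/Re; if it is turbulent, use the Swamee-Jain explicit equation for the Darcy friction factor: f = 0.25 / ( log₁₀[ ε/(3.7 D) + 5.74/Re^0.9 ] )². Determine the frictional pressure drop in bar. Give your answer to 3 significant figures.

Q = 474 L/min = 474/60000 = 0.0079 m³/s.
Cross-sectional area A = πD²/4 = π(0.142)²/4 = 0.01584 m²; mean velocity V = Q/A = 0.0079/0.01584 = 0.4988 m/s.
Reynolds number Re = ρVD/μ = 1070 · 0.4988 · 0.142 / 0.00215 = 3.525e+04.
Re > 4000 → turbulent. Relative roughness ε/D = 0.001/0.142 = 0.00704. Swamee-Jain: f = 0.25/(log₁₀[0.00704/3.7 + 5.74/3.525e+04^0.9])² = 0.25/(log₁₀[0.0019 + 0.000464])² = 0.25/(-2.626)² = 0.03626.
Darcy-Weisbach: ΔP = f(L/D)(ρV²/2) = 0.03626·(3.51/0.142)·(1070·0.4988²/2) = 0.03626·24.72·133.1 = 119.3 Pa.
ΔP = 119.3 Pa = 0.00119 bar.

ΔP ≈ 0.00119 bar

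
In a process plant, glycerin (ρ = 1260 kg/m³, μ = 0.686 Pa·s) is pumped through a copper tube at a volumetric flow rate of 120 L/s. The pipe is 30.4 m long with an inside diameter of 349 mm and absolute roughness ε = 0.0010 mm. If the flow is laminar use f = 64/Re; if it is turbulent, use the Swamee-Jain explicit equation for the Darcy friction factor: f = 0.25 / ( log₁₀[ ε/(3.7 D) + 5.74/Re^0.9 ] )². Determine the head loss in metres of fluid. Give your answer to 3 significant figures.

Q = 120 L/s = 120/1000 = 0.12 m³/s.
Cross-sectional area A = πD²/4 = π(0.349)²/4 = 0.09566 m²; mean velocity V = Q/A = 0.12/0.09566 = 1.254 m/s.
Reynolds number Re = ρVD/μ = 1260 · 1.254 · 0.349 / 0.686 = 804.1.
Re < 2300 → laminar flow, so f = 64/Re = 64/804.1 = 0.07959 (the turbulent correlation is not needed).
Darcy-Weisbach: ΔP = f(L/D)(ρV²/2) = 0.07959·(30.4/0.349)·(1260·1.254²/2) = 0.07959·87.11·991.3 = 6873 Pa.
Head loss h_f = ΔP/(ρg) = 6873/(1260·9.81) = 0.556 m.

h_f ≈ 0.556 m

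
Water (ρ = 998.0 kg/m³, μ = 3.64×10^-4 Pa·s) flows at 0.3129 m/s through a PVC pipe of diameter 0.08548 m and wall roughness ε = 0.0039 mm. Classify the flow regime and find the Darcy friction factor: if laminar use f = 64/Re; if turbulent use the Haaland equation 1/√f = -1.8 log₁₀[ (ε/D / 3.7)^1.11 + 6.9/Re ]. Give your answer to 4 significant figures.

Re = ρVD/μ = 998·0.3129·0.08548/0.000364 = 7.333e+04.
Re > 4000 → turbulent. ε/D = 3.9e-06/0.08548 = 4.56e-05; Haaland: 1/√f = -1.8 log₁₀[3.56e-06 + 9.41e-05] = 7.219, so f = 0.01919.

f ≈ 0.01919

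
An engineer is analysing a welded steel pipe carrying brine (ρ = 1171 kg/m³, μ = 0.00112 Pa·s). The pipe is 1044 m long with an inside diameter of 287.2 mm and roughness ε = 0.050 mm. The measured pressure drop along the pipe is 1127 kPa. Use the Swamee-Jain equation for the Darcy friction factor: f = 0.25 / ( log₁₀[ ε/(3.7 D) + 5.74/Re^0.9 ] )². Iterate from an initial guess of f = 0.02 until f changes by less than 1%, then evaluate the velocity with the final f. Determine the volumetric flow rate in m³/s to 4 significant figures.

Q ≈ 0.3979 m³/s

Rearranging Darcy-Weisbach: V = √(2·ΔP·D/(f·L·ρ)). With ε/D = 5e-05/0.2872 = 0.000174, iterate starting from f = 0.02:
  f = 0.02 → V = √(2·1.127e+06·0.2872/(0.02·1044·1171)) = 5.145 m/s; Re = ρVD/μ = 1.545e+06; f → 0.01414
  f = 0.01414 → V = 6.119 m/s; Re = 1.837e+06; f → 0.01404
Converged (Δf/f < 1%). With the final f = 0.01404: V = √(2·1.127e+06·0.2872/(0.01404·1044·1171)) = 6.141 m/s.
Q = V·A = 6.141·(π/4·0.2872²) = 0.3979 m³/s = 0.3979 m³/s.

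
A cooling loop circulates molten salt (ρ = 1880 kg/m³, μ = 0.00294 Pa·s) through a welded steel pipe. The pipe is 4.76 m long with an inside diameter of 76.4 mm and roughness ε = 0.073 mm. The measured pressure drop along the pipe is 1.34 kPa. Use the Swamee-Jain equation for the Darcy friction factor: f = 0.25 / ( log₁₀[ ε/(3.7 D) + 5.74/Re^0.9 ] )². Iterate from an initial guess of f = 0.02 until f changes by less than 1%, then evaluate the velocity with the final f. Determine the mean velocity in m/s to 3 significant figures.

V ≈ 0.972 m/s

Rearranging Darcy-Weisbach: V = √(2·ΔP·D/(f·L·ρ)). With ε/D = 7.3e-05/0.0764 = 0.000955, iterate starting from f = 0.02:
  f = 0.02 → V = √(2·1340·0.0764/(0.02·4.76·1880)) = 1.07 m/s; Re = ρVD/μ = 5.225e+04; f → 0.02391
  f = 0.02391 → V = 0.9783 m/s; Re = 4.779e+04; f → 0.0242
  f = 0.0242 → V = 0.9723 m/s; Re = 4.75e+04; f → 0.02422
Converged (Δf/f < 1%). With the final f = 0.02422: V = √(2·1340·0.0764/(0.02422·4.76·1880)) = 0.9719 m/s.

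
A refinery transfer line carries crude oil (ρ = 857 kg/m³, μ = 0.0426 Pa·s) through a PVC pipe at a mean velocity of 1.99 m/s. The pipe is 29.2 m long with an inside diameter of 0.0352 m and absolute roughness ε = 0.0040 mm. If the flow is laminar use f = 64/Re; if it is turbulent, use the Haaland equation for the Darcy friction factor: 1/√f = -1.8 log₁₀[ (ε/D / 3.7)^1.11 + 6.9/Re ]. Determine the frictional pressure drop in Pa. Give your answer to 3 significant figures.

ΔP ≈ 63900 Pa

Reynolds number Re = ρVD/μ = 857 · 1.99 · 0.0352 / 0.0426 = 1409.
Re < 2300 → laminar flow, so f = 64/Re = 64/1409 = 0.04542 (the turbulent correlation is not needed).
Darcy-Weisbach: ΔP = f(L/D)(ρV²/2) = 0.04542·(29.2/0.0352)·(857·1.99²/2) = 0.04542·829.5·1697 = 6.393e+04 Pa.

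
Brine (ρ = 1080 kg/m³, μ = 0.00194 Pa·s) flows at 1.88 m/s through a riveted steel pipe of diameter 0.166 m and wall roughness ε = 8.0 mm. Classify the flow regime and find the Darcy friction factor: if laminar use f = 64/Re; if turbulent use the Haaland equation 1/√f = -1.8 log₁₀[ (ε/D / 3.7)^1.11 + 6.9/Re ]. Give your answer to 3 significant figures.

Re = ρVD/μ = 1080·1.88·0.166/0.00194 = 1.737e+05.
Re > 4000 → turbulent. ε/D = 0.008/0.166 = 0.0482; Haaland: 1/√f = -1.8 log₁₀[0.00808 + 3.97e-05] = 3.763, so f = 0.07063.

f ≈ 0.0706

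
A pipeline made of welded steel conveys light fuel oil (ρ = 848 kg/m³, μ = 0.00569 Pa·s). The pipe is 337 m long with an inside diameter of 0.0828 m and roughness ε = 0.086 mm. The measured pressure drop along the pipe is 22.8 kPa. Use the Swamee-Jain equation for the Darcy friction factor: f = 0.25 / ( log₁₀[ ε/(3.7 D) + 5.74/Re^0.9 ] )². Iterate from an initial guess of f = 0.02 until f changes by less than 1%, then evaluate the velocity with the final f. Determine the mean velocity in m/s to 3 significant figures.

Rearranging Darcy-Weisbach: V = √(2·ΔP·D/(f·L·ρ)). With ε/D = 8.6e-05/0.0828 = 0.00104, iterate starting from f = 0.02:
  f = 0.02 → V = √(2·2.28e+04·0.0828/(0.02·337·848)) = 0.8128 m/s; Re = ρVD/μ = 1.003e+04; f → 0.0327
  f = 0.0327 → V = 0.6356 m/s; Re = 7843; f → 0.03473
  f = 0.03473 → V = 0.6168 m/s; Re = 7611; f → 0.03499
Converged (Δf/f < 1%). With the final f = 0.03499: V = √(2·2.28e+04·0.0828/(0.03499·337·848)) = 0.6144 m/s.

V ≈ 0.614 m/s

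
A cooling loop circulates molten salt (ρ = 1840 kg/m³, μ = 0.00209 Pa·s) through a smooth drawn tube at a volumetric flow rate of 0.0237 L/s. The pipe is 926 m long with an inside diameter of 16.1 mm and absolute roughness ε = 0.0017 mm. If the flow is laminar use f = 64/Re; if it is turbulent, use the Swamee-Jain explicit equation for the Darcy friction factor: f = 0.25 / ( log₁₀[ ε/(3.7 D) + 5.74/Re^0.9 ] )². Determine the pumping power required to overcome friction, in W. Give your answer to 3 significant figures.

P ≈ 0.659 W

Q = 0.0237 L/s = 0.0237/1000 = 2.37e-05 m³/s.
Cross-sectional area A = πD²/4 = π(0.0161)²/4 = 0.0002036 m²; mean velocity V = Q/A = 2.37e-05/0.0002036 = 0.1164 m/s.
Reynolds number Re = ρVD/μ = 1840 · 0.1164 · 0.0161 / 0.00209 = 1650.
Re < 2300 → laminar flow, so f = 64/Re = 64/1650 = 0.03879 (the turbulent correlation is not needed).
Darcy-Weisbach: ΔP = f(L/D)(ρV²/2) = 0.03879·(926/0.0161)·(1840·0.1164²/2) = 0.03879·5.752e+04·12.47 = 2.781e+04 Pa.
Pumping power P = QΔP = 2.37e-05·2.781e+04 = 0.6592 W = 0.659 W.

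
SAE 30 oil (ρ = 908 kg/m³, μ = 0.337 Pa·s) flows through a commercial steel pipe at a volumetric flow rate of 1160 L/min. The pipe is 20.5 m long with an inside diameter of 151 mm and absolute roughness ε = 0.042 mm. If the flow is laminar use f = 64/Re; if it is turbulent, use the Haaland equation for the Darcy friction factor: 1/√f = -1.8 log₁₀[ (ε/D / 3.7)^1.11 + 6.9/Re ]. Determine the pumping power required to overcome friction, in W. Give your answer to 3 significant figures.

Q = 1160 L/min = 1160/60000 = 0.01933 m³/s.
Cross-sectional area A = πD²/4 = π(0.151)²/4 = 0.01791 m²; mean velocity V = Q/A = 0.01933/0.01791 = 1.08 m/s.
Reynolds number Re = ρVD/μ = 908 · 1.08 · 0.151 / 0.337 = 439.2.
Re < 2300 → laminar flow, so f = 64/Re = 64/439.2 = 0.1457 (the turbulent correlation is not needed).
Darcy-Weisbach: ΔP = f(L/D)(ρV²/2) = 0.1457·(20.5/0.151)·(908·1.08²/2) = 0.1457·135.8·529.2 = 1.047e+04 Pa.
Pumping power P = QΔP = 0.01933·1.047e+04 = 202.4 W = 202 W.

P ≈ 202 W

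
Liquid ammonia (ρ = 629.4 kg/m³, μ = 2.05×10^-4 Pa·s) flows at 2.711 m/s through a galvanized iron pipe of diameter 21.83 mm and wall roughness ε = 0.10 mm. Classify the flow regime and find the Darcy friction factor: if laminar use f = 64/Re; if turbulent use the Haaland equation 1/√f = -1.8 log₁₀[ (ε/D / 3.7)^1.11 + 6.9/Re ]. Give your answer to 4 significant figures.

Re = ρVD/μ = 629.4·2.711·0.02183/0.000205 = 1.817e+05.
Re > 4000 → turbulent. ε/D = 0.0001/0.02183 = 0.00458; Haaland: 1/√f = -1.8 log₁₀[0.000593 + 3.8e-05] = 5.76, so f = 0.03014.

f ≈ 0.03014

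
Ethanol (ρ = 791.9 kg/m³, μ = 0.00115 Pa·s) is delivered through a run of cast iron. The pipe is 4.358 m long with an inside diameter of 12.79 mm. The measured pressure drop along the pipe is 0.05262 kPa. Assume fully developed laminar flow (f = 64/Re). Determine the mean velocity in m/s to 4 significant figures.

For laminar flow, f = 64/Re with Re = ρVD/μ, so Darcy-Weisbach reduces to ΔP = 32μLV/D². Solving for V: V = ΔP·D²/(32μL) = 52.62·(0.01279)²/(32·0.00115·4.358) = 0.05367 m/s.
Check: Re = ρVD/μ = 791.9·0.05367·0.01279/0.00115 = 472.7 < 2300, so the laminar assumption holds.

V ≈ 0.05367 m/s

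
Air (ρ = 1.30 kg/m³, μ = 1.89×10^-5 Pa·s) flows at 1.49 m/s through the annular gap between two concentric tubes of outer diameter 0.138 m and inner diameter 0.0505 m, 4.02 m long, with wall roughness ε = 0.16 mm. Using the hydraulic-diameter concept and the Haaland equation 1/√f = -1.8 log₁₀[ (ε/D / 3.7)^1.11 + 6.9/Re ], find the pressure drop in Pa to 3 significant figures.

ΔP ≈ 2.26 Pa

Hydraulic diameter D_h = 4A/P = D_o - D_i = 0.138 - 0.0505 = 0.0875 m.
Re = ρVD_h/μ = 1.3·1.49·0.0875/1.89e-05 = 8968.
ε/D_h = 0.00016/0.0875 = 0.00183; Haaland gives 1/√f = -1.8 log₁₀[0.000214+0.000769] = 5.413, so f = 0.03413.
ΔP = f(L/D_h)(ρV²/2) = 0.03413·4.02/0.0875·1.443 = 2.263 Pa.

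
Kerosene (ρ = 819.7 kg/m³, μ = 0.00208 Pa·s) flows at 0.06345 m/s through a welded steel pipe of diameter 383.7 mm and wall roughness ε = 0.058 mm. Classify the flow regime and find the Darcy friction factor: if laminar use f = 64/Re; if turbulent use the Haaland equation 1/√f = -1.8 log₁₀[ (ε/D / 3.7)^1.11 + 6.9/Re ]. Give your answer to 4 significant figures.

f ≈ 0.03140

Re = ρVD/μ = 819.7·0.06345·0.3837/0.00208 = 9594.
Re > 4000 → turbulent. ε/D = 5.8e-05/0.3837 = 0.000151; Haaland: 1/√f = -1.8 log₁₀[1.34e-05 + 0.000719] = 5.643, so f = 0.0314.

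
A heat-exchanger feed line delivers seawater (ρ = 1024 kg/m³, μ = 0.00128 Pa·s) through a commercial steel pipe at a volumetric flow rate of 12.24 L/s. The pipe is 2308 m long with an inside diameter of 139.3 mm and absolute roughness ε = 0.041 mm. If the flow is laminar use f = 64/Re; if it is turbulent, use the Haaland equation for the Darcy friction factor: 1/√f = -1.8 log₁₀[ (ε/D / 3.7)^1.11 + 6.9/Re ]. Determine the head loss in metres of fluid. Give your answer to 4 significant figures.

Q = 12.24 L/s = 12.24/1000 = 0.01224 m³/s.
Cross-sectional area A = πD²/4 = π(0.1393)²/4 = 0.01524 m²; mean velocity V = Q/A = 0.01224/0.01524 = 0.8031 m/s.
Reynolds number Re = ρVD/μ = 1024 · 0.8031 · 0.1393 / 0.00128 = 8.95e+04.
Re > 4000 → turbulent. Relative roughness ε/D = 4.1e-05/0.1393 = 0.000294. Haaland: 1/√f = -1.8 log₁₀[(0.000294/3.7)^1.11 + 6.9/8.95e+04] = -1.8 log₁₀[2.82e-05 + 7.71e-05] = 7.16, so f = 0.01951.
Darcy-Weisbach: ΔP = f(L/D)(ρV²/2) = 0.01951·(2308/0.1393)·(1024·0.8031²/2) = 0.01951·1.657e+04·330.3 = 1.067e+05 Pa.
Head loss h_f = ΔP/(ρg) = 1.067e+05/(1024·9.81) = 10.63 m.

h_f ≈ 10.63 m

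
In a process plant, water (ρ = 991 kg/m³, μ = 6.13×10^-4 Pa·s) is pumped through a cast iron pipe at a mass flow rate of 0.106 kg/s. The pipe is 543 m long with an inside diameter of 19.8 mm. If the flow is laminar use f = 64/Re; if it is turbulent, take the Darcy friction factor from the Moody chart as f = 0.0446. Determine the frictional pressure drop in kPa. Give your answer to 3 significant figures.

ΔP ≈ 73.1 kPa

A = πD²/4 = π(0.0198)²/4 = 0.0003079 m²; mean velocity V = ṁ/(ρA) = 0.106/(991 · 0.0003079) = 0.3474 m/s.
Reynolds number Re = ρVD/μ = 991 · 0.3474 · 0.0198 / 0.000613 = 1.112e+04.
Re > 4000 → turbulent; use the Moody-chart value f = 0.0446.
Darcy-Weisbach: ΔP = f(L/D)(ρV²/2) = 0.0446·(543/0.0198)·(991·0.3474²/2) = 0.0446·2.742e+04·59.8 = 7.314e+04 Pa.
ΔP = 7.314e+04 Pa = 73.1 kPa.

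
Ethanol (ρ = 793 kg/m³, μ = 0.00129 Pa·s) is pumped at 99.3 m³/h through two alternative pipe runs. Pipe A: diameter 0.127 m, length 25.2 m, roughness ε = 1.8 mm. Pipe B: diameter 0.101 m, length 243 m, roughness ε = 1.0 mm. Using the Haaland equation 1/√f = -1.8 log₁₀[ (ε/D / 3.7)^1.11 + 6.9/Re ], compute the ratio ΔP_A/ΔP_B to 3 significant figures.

ΔP_A/ΔP_B ≈ 0.0374

Pipe A: V = Q/A = 0.02758/0.01267 = 2.177 m/s; Re = 1.7e+05; ε/D = 0.0142; Haaland → f = 0.04316; ΔP_A = f(L/D)(ρV²/2) = 1.61e+04 Pa.
Pipe B: V = Q/A = 0.02758/0.008012 = 3.443 m/s; Re = 2.138e+05; ε/D = 0.0099; Haaland → f = 0.03812; ΔP_B = f(L/D)(ρV²/2) = 4.31e+05 Pa.
ΔP_A/ΔP_B = 1.61e+04/4.31e+05 = 0.0374.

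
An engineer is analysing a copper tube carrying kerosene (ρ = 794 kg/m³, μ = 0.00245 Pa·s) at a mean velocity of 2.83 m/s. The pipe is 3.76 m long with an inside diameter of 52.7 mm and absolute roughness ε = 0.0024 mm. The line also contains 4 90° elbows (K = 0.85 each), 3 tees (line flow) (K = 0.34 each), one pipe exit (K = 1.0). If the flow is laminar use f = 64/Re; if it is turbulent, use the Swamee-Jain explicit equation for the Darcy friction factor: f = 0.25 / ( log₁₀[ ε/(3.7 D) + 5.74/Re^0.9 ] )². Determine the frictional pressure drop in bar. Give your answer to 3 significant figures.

ΔP ≈ 0.220 bar

Reynolds number Re = ρVD/μ = 794 · 2.83 · 0.0527 / 0.00245 = 4.833e+04.
Re > 4000 → turbulent. Relative roughness ε/D = 2.4e-06/0.0527 = 4.55e-05. Swamee-Jain: f = 0.25/(log₁₀[4.55e-05/3.7 + 5.74/4.833e+04^0.9])² = 0.25/(log₁₀[1.23e-05 + 0.000349])² = 0.25/(-3.442)² = 0.0211.
Total minor-loss coefficient ΣK = 4·0.85 + 3·0.34 + 1·1 = 5.42.
ΔP = [f·L/D + ΣK]·(ρV²/2) = [0.0211·3.76/0.0527 + 5.42]·(794·2.83²/2) = [1.506 + 5.42]·3180 = 2.202e+04 Pa.
ΔP = 2.202e+04 Pa = 0.220 bar.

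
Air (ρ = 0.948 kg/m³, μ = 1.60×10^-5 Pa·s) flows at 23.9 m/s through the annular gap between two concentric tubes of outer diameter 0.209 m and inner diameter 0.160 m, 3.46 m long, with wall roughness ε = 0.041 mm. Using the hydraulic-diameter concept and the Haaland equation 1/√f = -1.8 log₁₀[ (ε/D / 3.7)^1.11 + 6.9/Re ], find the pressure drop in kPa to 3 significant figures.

ΔP ≈ 0.426 kPa

Hydraulic diameter D_h = 4A/P = D_o - D_i = 0.209 - 0.16 = 0.049 m.
Re = ρVD_h/μ = 0.948·23.9·0.049/1.6e-05 = 6.939e+04.
ε/D_h = 4.1e-05/0.049 = 0.000837; Haaland gives 1/√f = -1.8 log₁₀[8.98e-05+9.94e-05] = 6.701, so f = 0.02227.
ΔP = f(L/D_h)(ρV²/2) = 0.02227·3.46/0.049·270.8 = 425.7 Pa.
ΔP = 0.426 kPa.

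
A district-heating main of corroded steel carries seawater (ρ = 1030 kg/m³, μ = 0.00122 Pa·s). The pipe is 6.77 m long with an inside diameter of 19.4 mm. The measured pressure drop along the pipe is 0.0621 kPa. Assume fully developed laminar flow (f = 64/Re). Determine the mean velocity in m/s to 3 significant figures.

V ≈ 0.0884 m/s

For laminar flow, f = 64/Re with Re = ρVD/μ, so Darcy-Weisbach reduces to ΔP = 32μLV/D². Solving for V: V = ΔP·D²/(32μL) = 62.1·(0.0194)²/(32·0.00122·6.77) = 0.08843 m/s.
Check: Re = ρVD/μ = 1030·0.08843·0.0194/0.00122 = 1448 < 2300, so the laminar assumption holds.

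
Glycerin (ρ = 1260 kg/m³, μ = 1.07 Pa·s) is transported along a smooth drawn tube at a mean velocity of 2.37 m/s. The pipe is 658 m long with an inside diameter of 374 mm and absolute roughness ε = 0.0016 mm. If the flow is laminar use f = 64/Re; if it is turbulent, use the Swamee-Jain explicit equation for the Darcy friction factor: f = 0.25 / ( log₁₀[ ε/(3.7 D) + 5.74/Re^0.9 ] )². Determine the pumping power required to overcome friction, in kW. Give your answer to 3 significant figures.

Reynolds number Re = ρVD/μ = 1260 · 2.37 · 0.374 / 1.07 = 1044.
Re < 2300 → laminar flow, so f = 64/Re = 64/1044 = 0.06132 (the turbulent correlation is not needed).
Darcy-Weisbach: ΔP = f(L/D)(ρV²/2) = 0.06132·(658/0.374)·(1260·2.37²/2) = 0.06132·1759·3539 = 3.817e+05 Pa.
Q = V·A = 2.37·0.1099 = 0.2604 m³/s.
Pumping power P = QΔP = 0.2604·3.817e+05 = 99390 W = 99.4 kW.

P ≈ 99.4 kW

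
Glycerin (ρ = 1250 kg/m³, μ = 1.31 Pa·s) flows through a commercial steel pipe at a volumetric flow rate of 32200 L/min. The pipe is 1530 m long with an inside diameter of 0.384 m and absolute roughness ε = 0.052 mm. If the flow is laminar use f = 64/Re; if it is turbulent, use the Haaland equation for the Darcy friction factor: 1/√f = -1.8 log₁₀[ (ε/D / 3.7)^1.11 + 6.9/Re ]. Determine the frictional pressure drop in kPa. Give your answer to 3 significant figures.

Q = 32200 L/min = 32200/60000 = 0.5367 m³/s.
Cross-sectional area A = πD²/4 = π(0.384)²/4 = 0.1158 m²; mean velocity V = Q/A = 0.5367/0.1158 = 4.634 m/s.
Reynolds number Re = ρVD/μ = 1250 · 4.634 · 0.384 / 1.31 = 1698.
Re < 2300 → laminar flow, so f = 64/Re = 64/1698 = 0.03769 (the turbulent correlation is not needed).
Darcy-Weisbach: ΔP = f(L/D)(ρV²/2) = 0.03769·(1530/0.384)·(1250·4.634²/2) = 0.03769·3984·1.342e+04 = 2.016e+06 Pa.
ΔP = 2.016e+06 Pa = 2020 kPa.

ΔP ≈ 2020 kPa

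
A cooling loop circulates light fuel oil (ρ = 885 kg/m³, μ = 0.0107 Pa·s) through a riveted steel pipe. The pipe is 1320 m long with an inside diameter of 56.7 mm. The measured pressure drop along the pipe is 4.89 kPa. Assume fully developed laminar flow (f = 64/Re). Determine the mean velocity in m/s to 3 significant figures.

For laminar flow, f = 64/Re with Re = ρVD/μ, so Darcy-Weisbach reduces to ΔP = 32μLV/D². Solving for V: V = ΔP·D²/(32μL) = 4890·(0.0567)²/(32·0.0107·1320) = 0.03478 m/s.
Check: Re = ρVD/μ = 885·0.03478·0.0567/0.0107 = 163.1 < 2300, so the laminar assumption holds.

V ≈ 0.0348 m/s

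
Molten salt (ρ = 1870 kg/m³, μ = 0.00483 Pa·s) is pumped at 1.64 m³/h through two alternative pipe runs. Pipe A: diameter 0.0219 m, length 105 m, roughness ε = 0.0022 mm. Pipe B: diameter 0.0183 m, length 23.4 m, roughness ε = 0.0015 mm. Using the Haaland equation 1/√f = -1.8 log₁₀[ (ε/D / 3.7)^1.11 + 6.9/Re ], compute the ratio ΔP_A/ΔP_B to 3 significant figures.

Pipe A: V = Q/A = 0.0004556/0.0003767 = 1.209 m/s; Re = 1.025e+04; ε/D = 0.0001; Haaland → f = 0.03078; ΔP_A = f(L/D)(ρV²/2) = 2.018e+05 Pa.
Pipe B: V = Q/A = 0.0004556/0.000263 = 1.732 m/s; Re = 1.227e+04; ε/D = 8.2e-05; Haaland → f = 0.02931; ΔP_B = f(L/D)(ρV²/2) = 1.051e+05 Pa.
ΔP_A/ΔP_B = 2.018e+05/1.051e+05 = 1.92.

ΔP_A/ΔP_B ≈ 1.92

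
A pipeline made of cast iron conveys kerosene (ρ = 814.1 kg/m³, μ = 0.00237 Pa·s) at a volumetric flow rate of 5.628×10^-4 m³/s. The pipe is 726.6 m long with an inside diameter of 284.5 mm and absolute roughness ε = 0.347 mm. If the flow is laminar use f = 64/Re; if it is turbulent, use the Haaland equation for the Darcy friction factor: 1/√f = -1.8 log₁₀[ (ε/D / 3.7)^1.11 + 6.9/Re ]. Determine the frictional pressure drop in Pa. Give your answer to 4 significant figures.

Cross-sectional area A = πD²/4 = π(0.2845)²/4 = 0.06357 m²; mean velocity V = Q/A = 0.0005628/0.06357 = 0.008853 m/s.
Reynolds number Re = ρVD/μ = 814.1 · 0.008853 · 0.2845 / 0.00237 = 865.2.
Re < 2300 → laminar flow, so f = 64/Re = 64/865.2 = 0.07397 (the turbulent correlation is not needed).
Darcy-Weisbach: ΔP = f(L/D)(ρV²/2) = 0.07397·(726.6/0.2845)·(814.1·0.008853²/2) = 0.07397·2554·0.0319 = 6.027 Pa.

ΔP ≈ 6.027 Pa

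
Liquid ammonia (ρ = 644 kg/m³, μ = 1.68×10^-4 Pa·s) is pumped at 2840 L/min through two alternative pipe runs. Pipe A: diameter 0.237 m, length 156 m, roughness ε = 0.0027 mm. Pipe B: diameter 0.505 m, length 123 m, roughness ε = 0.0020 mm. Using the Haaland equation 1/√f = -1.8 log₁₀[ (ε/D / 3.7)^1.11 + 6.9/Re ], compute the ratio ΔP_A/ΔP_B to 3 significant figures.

Pipe A: V = Q/A = 0.04733/0.04412 = 1.073 m/s; Re = 9.748e+05; ε/D = 1.14e-05; Haaland → f = 0.01184; ΔP_A = f(L/D)(ρV²/2) = 2889 Pa.
Pipe B: V = Q/A = 0.04733/0.2003 = 0.2363 m/s; Re = 4.575e+05; ε/D = 3.96e-06; Haaland → f = 0.01331; ΔP_B = f(L/D)(ρV²/2) = 58.31 Pa.
ΔP_A/ΔP_B = 2889/58.31 = 49.5.

ΔP_A/ΔP_B ≈ 49.5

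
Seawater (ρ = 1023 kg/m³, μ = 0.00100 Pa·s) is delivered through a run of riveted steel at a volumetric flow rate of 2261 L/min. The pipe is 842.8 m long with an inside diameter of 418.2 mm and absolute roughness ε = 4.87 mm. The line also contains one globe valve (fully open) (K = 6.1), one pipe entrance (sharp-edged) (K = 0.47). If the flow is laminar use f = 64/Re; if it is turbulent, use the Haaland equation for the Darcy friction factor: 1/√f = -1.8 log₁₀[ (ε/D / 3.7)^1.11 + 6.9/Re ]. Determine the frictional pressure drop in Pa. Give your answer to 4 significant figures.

Q = 2261 L/min = 2261/60000 = 0.03768 m³/s.
Cross-sectional area A = πD²/4 = π(0.4182)²/4 = 0.1374 m²; mean velocity V = Q/A = 0.03768/0.1374 = 0.2743 m/s.
Reynolds number Re = ρVD/μ = 1023 · 0.2743 · 0.4182 / 0.001 = 1.174e+05.
Re > 4000 → turbulent. Relative roughness ε/D = 0.00487/0.4182 = 0.0116. Haaland: 1/√f = -1.8 log₁₀[(0.0116/3.7)^1.11 + 6.9/1.174e+05] = -1.8 log₁₀[0.00167 + 5.88e-05] = 4.972, so f = 0.04045.
Total minor-loss coefficient ΣK = 1·6.1 + 1·0.47 = 6.57.
ΔP = [f·L/D + ΣK]·(ρV²/2) = [0.04045·842.8/0.4182 + 6.57]·(1023·0.2743²/2) = [81.52 + 6.57]·38.5 = 3391 Pa.

ΔP ≈ 3391 Pa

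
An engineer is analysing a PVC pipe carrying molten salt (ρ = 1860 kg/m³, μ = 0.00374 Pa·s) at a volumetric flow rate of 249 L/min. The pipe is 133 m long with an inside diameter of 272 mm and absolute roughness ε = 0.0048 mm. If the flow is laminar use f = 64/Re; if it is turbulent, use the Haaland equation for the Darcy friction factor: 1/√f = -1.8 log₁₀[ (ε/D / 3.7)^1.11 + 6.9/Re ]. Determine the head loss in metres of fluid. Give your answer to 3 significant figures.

Q = 249 L/min = 249/60000 = 0.00415 m³/s.
Cross-sectional area A = πD²/4 = π(0.272)²/4 = 0.05811 m²; mean velocity V = Q/A = 0.00415/0.05811 = 0.07142 m/s.
Reynolds number Re = ρVD/μ = 1860 · 0.07142 · 0.272 / 0.00374 = 9661.
Re > 4000 → turbulent. Relative roughness ε/D = 4.8e-06/0.272 = 1.76e-05. Haaland: 1/√f = -1.8 log₁₀[(1.76e-05/3.7)^1.11 + 6.9/9661] = -1.8 log₁₀[1.24e-06 + 0.000714] = 5.662, so f = 0.0312.
Darcy-Weisbach: ΔP = f(L/D)(ρV²/2) = 0.0312·(133/0.272)·(1860·0.07142²/2) = 0.0312·489·4.744 = 72.36 Pa.
Head loss h_f = ΔP/(ρg) = 72.36/(1860·9.81) = 0.00397 m.

h_f ≈ 0.00397 m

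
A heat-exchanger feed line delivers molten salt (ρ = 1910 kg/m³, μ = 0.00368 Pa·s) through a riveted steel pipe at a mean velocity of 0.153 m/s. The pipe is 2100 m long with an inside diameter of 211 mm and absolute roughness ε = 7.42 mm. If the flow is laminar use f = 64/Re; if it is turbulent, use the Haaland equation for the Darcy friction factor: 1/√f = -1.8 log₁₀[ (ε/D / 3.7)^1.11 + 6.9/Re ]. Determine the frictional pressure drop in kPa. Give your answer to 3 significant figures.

Reynolds number Re = ρVD/μ = 1910 · 0.153 · 0.211 / 0.00368 = 1.676e+04.
Re > 4000 → turbulent. Relative roughness ε/D = 0.00742/0.211 = 0.0352. Haaland: 1/√f = -1.8 log₁₀[(0.0352/3.7)^1.11 + 6.9/1.676e+04] = -1.8 log₁₀[0.00569 + 0.000412] = 3.986, so f = 0.06295.
Darcy-Weisbach: ΔP = f(L/D)(ρV²/2) = 0.06295·(2100/0.211)·(1910·0.153²/2) = 0.06295·9953·22.36 = 1.401e+04 Pa.
ΔP = 1.401e+04 Pa = 14.0 kPa.

ΔP ≈ 14.0 kPa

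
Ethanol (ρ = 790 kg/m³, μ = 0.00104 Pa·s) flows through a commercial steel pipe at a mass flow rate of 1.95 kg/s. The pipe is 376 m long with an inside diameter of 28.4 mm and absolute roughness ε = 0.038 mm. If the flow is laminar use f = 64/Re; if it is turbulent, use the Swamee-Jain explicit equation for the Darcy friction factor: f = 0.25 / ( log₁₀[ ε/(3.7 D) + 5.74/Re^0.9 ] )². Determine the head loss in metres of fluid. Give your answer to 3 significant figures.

A = πD²/4 = π(0.0284)²/4 = 0.0006335 m²; mean velocity V = ṁ/(ρA) = 1.95/(790 · 0.0006335) = 3.897 m/s.
Reynolds number Re = ρVD/μ = 790 · 3.897 · 0.0284 / 0.00104 = 8.406e+04.
Re > 4000 → turbulent. Relative roughness ε/D = 3.8e-05/0.0284 = 0.00134. Swamee-Jain: f = 0.25/(log₁₀[0.00134/3.7 + 5.74/8.406e+04^0.9])² = 0.25/(log₁₀[0.000362 + 0.000212])² = 0.25/(-3.241)² = 0.0238.
Darcy-Weisbach: ΔP = f(L/D)(ρV²/2) = 0.0238·(376/0.0284)·(790·3.897²/2) = 0.0238·1.324e+04·5997 = 1.89e+06 Pa.
Head loss h_f = ΔP/(ρg) = 1.89e+06/(790·9.81) = 244 m.

h_f ≈ 244 m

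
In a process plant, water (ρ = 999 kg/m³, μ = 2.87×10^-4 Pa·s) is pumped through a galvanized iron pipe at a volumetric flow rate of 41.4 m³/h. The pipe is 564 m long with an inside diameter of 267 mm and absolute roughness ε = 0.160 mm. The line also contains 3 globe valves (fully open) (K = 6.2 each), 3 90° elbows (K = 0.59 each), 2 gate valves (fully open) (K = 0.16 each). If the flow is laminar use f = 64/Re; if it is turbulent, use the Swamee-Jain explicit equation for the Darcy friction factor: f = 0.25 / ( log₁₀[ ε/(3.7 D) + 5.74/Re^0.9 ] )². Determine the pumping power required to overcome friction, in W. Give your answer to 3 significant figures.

P ≈ 15.0 W

Q = 41.4 m³/h = 41.4/3600 = 0.0115 m³/s.
Cross-sectional area A = πD²/4 = π(0.267)²/4 = 0.05599 m²; mean velocity V = Q/A = 0.0115/0.05599 = 0.2054 m/s.
Reynolds number Re = ρVD/μ = 999 · 0.2054 · 0.267 / 0.000287 = 1.909e+05.
Re > 4000 → turbulent. Relative roughness ε/D = 0.00016/0.267 = 0.000599. Swamee-Jain: f = 0.25/(log₁₀[0.000599/3.7 + 5.74/1.909e+05^0.9])² = 0.25/(log₁₀[0.000162 + 0.000101])² = 0.25/(-3.579)² = 0.01951.
Total minor-loss coefficient ΣK = 3·6.2 + 3·0.59 + 2·0.16 = 20.7.
ΔP = [f·L/D + ΣK]·(ρV²/2) = [0.01951·564/0.267 + 20.7]·(999·0.2054²/2) = [41.22 + 20.7]·21.07 = 1305 Pa.
Pumping power P = QΔP = 0.0115·1305 = 15.00 W = 15.0 W.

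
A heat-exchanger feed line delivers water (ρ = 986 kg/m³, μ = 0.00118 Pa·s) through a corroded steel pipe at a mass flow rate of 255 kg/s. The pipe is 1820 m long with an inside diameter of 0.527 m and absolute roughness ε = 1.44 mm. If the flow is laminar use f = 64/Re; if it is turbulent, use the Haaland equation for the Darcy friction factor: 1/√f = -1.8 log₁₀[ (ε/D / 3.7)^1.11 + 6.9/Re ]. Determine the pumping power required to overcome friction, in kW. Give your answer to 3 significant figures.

A = πD²/4 = π(0.527)²/4 = 0.2181 m²; mean velocity V = ṁ/(ρA) = 255/(986 · 0.2181) = 1.186 m/s.
Reynolds number Re = ρVD/μ = 986 · 1.186 · 0.527 / 0.00118 = 5.221e+05.
Re > 4000 → turbulent. Relative roughness ε/D = 0.00144/0.527 = 0.00273. Haaland: 1/√f = -1.8 log₁₀[(0.00273/3.7)^1.11 + 6.9/5.221e+05] = -1.8 log₁₀[0.000334 + 1.32e-05] = 6.227, so f = 0.02579.
Darcy-Weisbach: ΔP = f(L/D)(ρV²/2) = 0.02579·(1820/0.527)·(986·1.186²/2) = 0.02579·3454·693 = 6.173e+04 Pa.
Q = ṁ/ρ = 255/986 = 0.2586 m³/s.
Pumping power P = QΔP = 0.2586·6.173e+04 = 15960 W = 16.0 kW.

P ≈ 16.0 kW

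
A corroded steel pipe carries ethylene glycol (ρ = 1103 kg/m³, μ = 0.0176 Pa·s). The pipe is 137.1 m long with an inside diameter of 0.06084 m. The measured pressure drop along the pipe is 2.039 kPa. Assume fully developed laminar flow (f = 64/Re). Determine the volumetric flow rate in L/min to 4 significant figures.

Q ≈ 17.05 L/min

For laminar flow, f = 64/Re with Re = ρVD/μ, so Darcy-Weisbach reduces to ΔP = 32μLV/D². Solving for V: V = ΔP·D²/(32μL) = 2039·(0.06084)²/(32·0.0176·137.1) = 0.09775 m/s.
Check: Re = ρVD/μ = 1103·0.09775·0.06084/0.0176 = 372.7 < 2300, so the laminar assumption holds.
Q = V·A = 0.09775·(π/4·0.06084²) = 0.0002842 m³/s = 17.05 L/min.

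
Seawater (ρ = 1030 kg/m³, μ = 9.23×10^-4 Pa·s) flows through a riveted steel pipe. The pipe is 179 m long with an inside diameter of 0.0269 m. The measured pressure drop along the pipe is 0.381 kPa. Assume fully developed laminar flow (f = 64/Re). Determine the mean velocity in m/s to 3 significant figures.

For laminar flow, f = 64/Re with Re = ρVD/μ, so Darcy-Weisbach reduces to ΔP = 32μLV/D². Solving for V: V = ΔP·D²/(32μL) = 381·(0.0269)²/(32·0.000923·179) = 0.05215 m/s.
Check: Re = ρVD/μ = 1030·0.05215·0.0269/0.000923 = 1565 < 2300, so the laminar assumption holds.

V ≈ 0.0521 m/s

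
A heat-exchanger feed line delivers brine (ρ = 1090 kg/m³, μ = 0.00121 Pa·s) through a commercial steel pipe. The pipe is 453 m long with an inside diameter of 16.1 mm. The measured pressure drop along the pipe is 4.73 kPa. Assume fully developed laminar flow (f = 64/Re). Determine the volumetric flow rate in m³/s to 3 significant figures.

For laminar flow, f = 64/Re with Re = ρVD/μ, so Darcy-Weisbach reduces to ΔP = 32μLV/D². Solving for V: V = ΔP·D²/(32μL) = 4730·(0.0161)²/(32·0.00121·453) = 0.0699 m/s.
Check: Re = ρVD/μ = 1090·0.0699·0.0161/0.00121 = 1014 < 2300, so the laminar assumption holds.
Q = V·A = 0.0699·(π/4·0.0161²) = 1.423e-05 m³/s = 1.42×10^-5 m³/s.

Q ≈ 1.42×10^-5 m³/s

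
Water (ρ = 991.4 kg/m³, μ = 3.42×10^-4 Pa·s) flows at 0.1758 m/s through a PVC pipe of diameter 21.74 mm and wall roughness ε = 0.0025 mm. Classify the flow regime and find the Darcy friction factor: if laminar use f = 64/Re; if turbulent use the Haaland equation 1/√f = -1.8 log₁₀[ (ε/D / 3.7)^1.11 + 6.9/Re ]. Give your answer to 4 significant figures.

Re = ρVD/μ = 991.4·0.1758·0.02174/0.000342 = 1.108e+04.
Re > 4000 → turbulent. ε/D = 2.5e-06/0.02174 = 0.000115; Haaland: 1/√f = -1.8 log₁₀[9.92e-06 + 0.000623] = 5.758, so f = 0.03016.

f ≈ 0.03016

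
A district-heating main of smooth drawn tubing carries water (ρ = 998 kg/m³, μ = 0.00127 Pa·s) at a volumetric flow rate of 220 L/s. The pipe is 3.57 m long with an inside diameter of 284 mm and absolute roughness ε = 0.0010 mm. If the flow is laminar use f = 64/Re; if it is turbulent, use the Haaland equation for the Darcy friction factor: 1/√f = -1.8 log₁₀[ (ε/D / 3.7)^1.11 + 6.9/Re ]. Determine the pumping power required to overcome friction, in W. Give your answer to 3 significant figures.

P ≈ 202 W

Q = 220 L/s = 220/1000 = 0.22 m³/s.
Cross-sectional area A = πD²/4 = π(0.284)²/4 = 0.06335 m²; mean velocity V = Q/A = 0.22/0.06335 = 3.473 m/s.
Reynolds number Re = ρVD/μ = 998 · 3.473 · 0.284 / 0.00127 = 7.751e+05.
Re > 4000 → turbulent. Relative roughness ε/D = 1e-06/0.284 = 3.52e-06. Haaland: 1/√f = -1.8 log₁₀[(3.52e-06/3.7)^1.11 + 6.9/7.751e+05] = -1.8 log₁₀[2.07e-07 + 8.9e-06] = 9.073, so f = 0.01215.
Darcy-Weisbach: ΔP = f(L/D)(ρV²/2) = 0.01215·(3.57/0.284)·(998·3.473²/2) = 0.01215·12.57·6019 = 919.1 Pa.
Pumping power P = QΔP = 0.22·919.1 = 202.2 W = 202 W.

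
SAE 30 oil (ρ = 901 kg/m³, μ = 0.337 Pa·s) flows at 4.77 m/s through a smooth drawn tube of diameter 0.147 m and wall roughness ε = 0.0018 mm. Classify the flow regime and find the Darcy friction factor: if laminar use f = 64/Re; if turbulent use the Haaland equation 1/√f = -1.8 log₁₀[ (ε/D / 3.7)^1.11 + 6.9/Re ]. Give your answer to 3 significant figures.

Re = ρVD/μ = 901·4.77·0.147/0.337 = 1875.
Re < 2300 → laminar, so f = 64/Re = 0.03414 (roughness is irrelevant in laminar flow).

f ≈ 0.0341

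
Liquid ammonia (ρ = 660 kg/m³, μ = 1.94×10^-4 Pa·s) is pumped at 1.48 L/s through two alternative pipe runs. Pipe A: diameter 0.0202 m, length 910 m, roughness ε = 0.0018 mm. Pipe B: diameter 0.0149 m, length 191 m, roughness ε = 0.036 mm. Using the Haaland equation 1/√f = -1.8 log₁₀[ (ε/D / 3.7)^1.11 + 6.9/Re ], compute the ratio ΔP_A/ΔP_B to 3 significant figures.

ΔP_A/ΔP_B ≈ 0.624

Pipe A: V = Q/A = 0.00148/0.0003205 = 4.618 m/s; Re = 3.174e+05; ε/D = 8.91e-05; Haaland → f = 0.01501; ΔP_A = f(L/D)(ρV²/2) = 4.76e+06 Pa.
Pipe B: V = Q/A = 0.00148/0.0001744 = 8.488 m/s; Re = 4.303e+05; ε/D = 0.00242; Haaland → f = 0.02502; ΔP_B = f(L/D)(ρV²/2) = 7.625e+06 Pa.
ΔP_A/ΔP_B = 4.76e+06/7.625e+06 = 0.624.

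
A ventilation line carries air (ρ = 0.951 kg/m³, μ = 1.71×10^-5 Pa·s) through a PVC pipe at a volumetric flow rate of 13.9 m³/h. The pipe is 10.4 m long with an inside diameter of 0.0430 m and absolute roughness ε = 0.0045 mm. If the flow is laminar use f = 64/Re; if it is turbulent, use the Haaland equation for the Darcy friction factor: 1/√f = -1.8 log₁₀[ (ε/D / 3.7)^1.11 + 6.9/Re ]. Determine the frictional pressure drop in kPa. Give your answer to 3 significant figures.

Q = 13.9 m³/h = 13.9/3600 = 0.003861 m³/s.
Cross-sectional area A = πD²/4 = π(0.043)²/4 = 0.001452 m²; mean velocity V = Q/A = 0.003861/0.001452 = 2.659 m/s.
Reynolds number Re = ρVD/μ = 0.951 · 2.659 · 0.043 / 1.71e-05 = 6358.
Re > 4000 → turbulent. Relative roughness ε/D = 4.5e-06/0.043 = 0.000105. Haaland: 1/√f = -1.8 log₁₀[(0.000105/3.7)^1.11 + 6.9/6358] = -1.8 log₁₀[8.94e-06 + 0.00109] = 5.33, so f = 0.0352.
Darcy-Weisbach: ΔP = f(L/D)(ρV²/2) = 0.0352·(10.4/0.043)·(0.951·2.659²/2) = 0.0352·241.9·3.361 = 28.62 Pa.
ΔP = 28.62 Pa = 0.0286 kPa.

ΔP ≈ 0.0286 kPa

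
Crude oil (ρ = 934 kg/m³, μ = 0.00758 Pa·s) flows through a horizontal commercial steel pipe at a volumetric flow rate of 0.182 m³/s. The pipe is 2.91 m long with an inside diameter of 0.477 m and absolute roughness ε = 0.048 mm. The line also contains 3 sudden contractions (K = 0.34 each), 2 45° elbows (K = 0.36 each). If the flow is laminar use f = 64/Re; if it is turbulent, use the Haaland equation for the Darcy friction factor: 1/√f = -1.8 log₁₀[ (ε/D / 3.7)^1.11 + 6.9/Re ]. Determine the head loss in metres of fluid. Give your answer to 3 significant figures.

h_f ≈ 0.0985 m

Cross-sectional area A = πD²/4 = π(0.477)²/4 = 0.1787 m²; mean velocity V = Q/A = 0.182/0.1787 = 1.018 m/s.
Reynolds number Re = ρVD/μ = 934 · 1.018 · 0.477 / 0.00758 = 5.986e+04.
Re > 4000 → turbulent. Relative roughness ε/D = 4.8e-05/0.477 = 0.000101. Haaland: 1/√f = -1.8 log₁₀[(0.000101/3.7)^1.11 + 6.9/5.986e+04] = -1.8 log₁₀[8.56e-06 + 0.000115] = 7.033, so f = 0.02022.
Total minor-loss coefficient ΣK = 3·0.34 + 2·0.36 = 1.74.
ΔP = [f·L/D + ΣK]·(ρV²/2) = [0.02022·2.91/0.477 + 1.74]·(934·1.018²/2) = [0.1233 + 1.74]·484.4 = 902.6 Pa.
Head loss h_f = ΔP/(ρg) = 902.6/(934·9.81) = 0.0985 m.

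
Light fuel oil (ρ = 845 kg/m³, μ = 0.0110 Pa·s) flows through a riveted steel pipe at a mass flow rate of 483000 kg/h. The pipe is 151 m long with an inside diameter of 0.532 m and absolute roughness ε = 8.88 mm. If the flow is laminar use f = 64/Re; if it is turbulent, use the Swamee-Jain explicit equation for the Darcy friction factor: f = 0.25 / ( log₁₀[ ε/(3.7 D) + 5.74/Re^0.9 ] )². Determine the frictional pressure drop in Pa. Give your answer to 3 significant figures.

ṁ = 483000 kg/h = 483000/3600 = 134.2 kg/s.
A = πD²/4 = π(0.532)²/4 = 0.2223 m²; mean velocity V = ṁ/(ρA) = 134.2/(845 · 0.2223) = 0.7143 m/s.
Reynolds number Re = ρVD/μ = 845 · 0.7143 · 0.532 / 0.011 = 2.919e+04.
Re > 4000 → turbulent. Relative roughness ε/D = 0.00888/0.532 = 0.0167. Swamee-Jain: f = 0.25/(log₁₀[0.0167/3.7 + 5.74/2.919e+04^0.9])² = 0.25/(log₁₀[0.00451 + 0.00055])² = 0.25/(-2.296)² = 0.04743.
Darcy-Weisbach: ΔP = f(L/D)(ρV²/2) = 0.04743·(151/0.532)·(845·0.7143²/2) = 0.04743·283.8·215.6 = 2902 Pa.

ΔP ≈ 2900 Pa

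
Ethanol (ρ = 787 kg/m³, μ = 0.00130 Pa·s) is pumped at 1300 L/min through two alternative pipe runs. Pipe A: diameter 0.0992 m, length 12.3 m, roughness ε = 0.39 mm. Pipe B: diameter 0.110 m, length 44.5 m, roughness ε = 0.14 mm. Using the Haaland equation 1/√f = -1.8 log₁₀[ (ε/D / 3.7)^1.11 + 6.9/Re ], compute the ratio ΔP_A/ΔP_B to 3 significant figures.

Pipe A: V = Q/A = 0.02167/0.007729 = 2.803 m/s; Re = 1.684e+05; ε/D = 0.00393; Haaland → f = 0.02893; ΔP_A = f(L/D)(ρV²/2) = 1.109e+04 Pa.
Pipe B: V = Q/A = 0.02167/0.009503 = 2.28 m/s; Re = 1.518e+05; ε/D = 0.00127; Haaland → f = 0.02225; ΔP_B = f(L/D)(ρV²/2) = 1.841e+04 Pa.
ΔP_A/ΔP_B = 1.109e+04/1.841e+04 = 0.602.

ΔP_A/ΔP_B ≈ 0.602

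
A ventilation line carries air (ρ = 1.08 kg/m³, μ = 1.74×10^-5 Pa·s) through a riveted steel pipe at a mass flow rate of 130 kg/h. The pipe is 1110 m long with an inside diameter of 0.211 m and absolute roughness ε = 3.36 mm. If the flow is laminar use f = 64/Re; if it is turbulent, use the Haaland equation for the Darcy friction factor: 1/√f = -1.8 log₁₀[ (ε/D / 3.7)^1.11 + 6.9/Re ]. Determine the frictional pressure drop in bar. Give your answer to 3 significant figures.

ṁ = 130 kg/h = 130/3600 = 0.03611 kg/s.
A = πD²/4 = π(0.211)²/4 = 0.03497 m²; mean velocity V = ṁ/(ρA) = 0.03611/(1.08 · 0.03497) = 0.9562 m/s.
Reynolds number Re = ρVD/μ = 1.08 · 0.9562 · 0.211 / 1.74e-05 = 1.252e+04.
Re > 4000 → turbulent. Relative roughness ε/D = 0.00336/0.211 = 0.0159. Haaland: 1/√f = -1.8 log₁₀[(0.0159/3.7)^1.11 + 6.9/1.252e+04] = -1.8 log₁₀[0.00236 + 0.000551] = 4.564, so f = 0.04801.
Darcy-Weisbach: ΔP = f(L/D)(ρV²/2) = 0.04801·(1110/0.211)·(1.08·0.9562²/2) = 0.04801·5261·0.4938 = 124.7 Pa.
ΔP = 124.7 Pa = 0.00125 bar.

ΔP ≈ 0.00125 bar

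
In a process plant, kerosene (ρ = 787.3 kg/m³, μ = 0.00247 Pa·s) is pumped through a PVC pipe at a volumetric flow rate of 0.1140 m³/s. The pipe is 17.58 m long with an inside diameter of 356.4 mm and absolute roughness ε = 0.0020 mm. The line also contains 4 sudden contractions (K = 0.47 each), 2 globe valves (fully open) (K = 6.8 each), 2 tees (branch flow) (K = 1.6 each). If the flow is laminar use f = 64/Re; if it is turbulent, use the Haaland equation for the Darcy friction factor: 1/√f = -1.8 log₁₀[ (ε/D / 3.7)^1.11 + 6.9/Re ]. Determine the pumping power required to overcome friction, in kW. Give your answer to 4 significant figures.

P ≈ 1.144 kW

Cross-sectional area A = πD²/4 = π(0.3564)²/4 = 0.09976 m²; mean velocity V = Q/A = 0.114/0.09976 = 1.143 m/s.
Reynolds number Re = ρVD/μ = 787.3 · 1.143 · 0.3564 / 0.00247 = 1.298e+05.
Re > 4000 → turbulent. Relative roughness ε/D = 2e-06/0.3564 = 5.61e-06. Haaland: 1/√f = -1.8 log₁₀[(5.61e-06/3.7)^1.11 + 6.9/1.298e+05] = -1.8 log₁₀[3.47e-07 + 5.32e-05] = 7.689, so f = 0.01691.
Total minor-loss coefficient ΣK = 4·0.47 + 2·6.8 + 2·1.6 = 18.7.
ΔP = [f·L/D + ΣK]·(ρV²/2) = [0.01691·17.58/0.3564 + 18.7]·(787.3·1.143²/2) = [0.8343 + 18.7]·514 = 1.003e+04 Pa.
Pumping power P = QΔP = 0.114·1.003e+04 = 1143.5 W = 1.144 kW.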